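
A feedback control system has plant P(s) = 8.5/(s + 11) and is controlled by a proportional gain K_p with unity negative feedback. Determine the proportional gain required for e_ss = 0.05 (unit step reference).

K_p = 24.6

The loop is type 0, so e_ss(step) = 1/(1 + K_pos) with K_pos = K_p·P(0).
P(0) = 0.7727. Require 1/(1 + K_p·0.7727) = 0.05, so 1 + 0.7727·K_p = 20.
K_p = (20 − 1)/0.7727 = 24.6.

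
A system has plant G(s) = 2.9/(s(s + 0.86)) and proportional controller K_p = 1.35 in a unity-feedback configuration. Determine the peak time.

The closed-loop denominator s² + 0.86s + 3.915 gives ω_n = √3.915 = 1.979 and ζ = 0.86/(2ω_n) = 0.2173.
Damped frequency ω_d = ω_n√(1−ζ²) = 1.931 rad/s, so peak time T_p = π/ω_d = 1.63 s.

T_p = 1.63 s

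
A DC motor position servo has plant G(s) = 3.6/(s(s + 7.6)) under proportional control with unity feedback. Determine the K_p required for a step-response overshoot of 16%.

K_p = 15.8

From %OS = 100·exp(−πζ/√(1−ζ²)) = 16%, ζ = −ln(0.16)/√(π²+ln²(0.16)) = 0.5039.
Characteristic equation s² + 7.6s + 3.6K_p = 0 gives ζ = 7.6/(2√(3.6K_p)).
Setting ζ = 0.5039: √(3.6K_p) = 7.6/(2·0.5039) = 7.542, so K_p = 56.88/3.6 = 15.8.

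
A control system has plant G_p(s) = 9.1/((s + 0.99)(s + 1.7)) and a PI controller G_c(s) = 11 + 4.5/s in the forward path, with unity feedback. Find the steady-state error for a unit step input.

The open loop G_c(s)G_p(s) has a pole at the origin (type 1), so the static position error constant is infinite and e_ss = 1/(1+∞) = 0.

0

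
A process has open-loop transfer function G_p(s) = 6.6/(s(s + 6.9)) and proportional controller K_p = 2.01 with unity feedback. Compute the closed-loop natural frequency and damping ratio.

ω_n = 3.64 rad/s, ζ = 0.947

1 + K_p·G_p(s) = 0 gives s² + 6.9s + 13.27 = 0.
Matching s² + 2ζω_n s + ω_n²: ω_n = √13.27 = 3.642 rad/s and 2ζω_n = 6.9, so ζ = 6.9/(2·3.642) = 0.947.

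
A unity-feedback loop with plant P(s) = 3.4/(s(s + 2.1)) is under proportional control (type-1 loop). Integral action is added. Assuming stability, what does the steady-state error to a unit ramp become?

The integrator raises the loop to type 2, so K_v → ∞ and e_ss to a ramp is zero.

0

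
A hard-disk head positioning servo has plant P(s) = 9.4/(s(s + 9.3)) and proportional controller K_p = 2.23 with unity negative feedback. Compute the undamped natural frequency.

ω_n = 4.58 rad/s

1 + K_p·P(s) = 0 gives s² + 9.3s + 20.96 = 0.
So ω_n² = 20.96 ⇒ ω_n = 4.578 rad/s, and ζ = 9.3/(2ω_n) = 1.02.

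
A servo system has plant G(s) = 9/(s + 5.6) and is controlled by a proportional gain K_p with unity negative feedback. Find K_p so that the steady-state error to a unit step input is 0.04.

K_p = 14.9

Steady-state error for a unit step on this type-0 loop is 1/(1 + K_p·G(0)).
G(0) = 1.607. Require 1/(1 + K_p·1.607) = 0.04, so 1 + 1.607·K_p = 25.
K_p = (25 − 1)/1.607 = 14.9.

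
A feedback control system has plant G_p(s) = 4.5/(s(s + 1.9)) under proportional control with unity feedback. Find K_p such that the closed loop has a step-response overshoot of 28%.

K_p = 1.42

From %OS = 100·exp(−πζ/√(1−ζ²)) = 28%, ζ = −ln(0.28)/√(π²+ln²(0.28)) = 0.3755.
Characteristic equation s² + 1.9s + 4.5K_p = 0 gives ζ = 1.9/(2√(4.5K_p)).
Setting ζ = 0.3755: √(4.5K_p) = 1.9/(2·0.3755) = 2.53, so K_p = 6.399/4.5 = 1.42.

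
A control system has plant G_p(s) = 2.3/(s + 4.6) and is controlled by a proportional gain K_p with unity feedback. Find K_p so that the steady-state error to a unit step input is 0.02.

Steady-state error for a unit step on this type-0 loop is 1/(1 + K_p·G_p(0)).
G_p(0) = 0.5. Require 1/(1 + K_p·0.5) = 0.02, so 1 + 0.5·K_p = 50.
K_p = (50 − 1)/0.5 = 98.

K_p = 98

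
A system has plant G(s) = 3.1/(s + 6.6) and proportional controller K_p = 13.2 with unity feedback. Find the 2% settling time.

Closed-loop transfer function: T(s) = K_p·G(s)/(1 + K_p·G(s)) = 40.92/(s + 6.6 + 40.92) = 40.92/(s + 47.52).
Time constant τ = 1/47.52 = 0.02104 s, so the 2% settling time is about 4τ = 0.0842 s.

T_s ≈ 0.0842 s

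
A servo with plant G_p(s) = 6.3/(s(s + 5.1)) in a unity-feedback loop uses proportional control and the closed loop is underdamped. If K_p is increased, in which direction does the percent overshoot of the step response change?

ζ = 5.1/(2√(6.3K_p)) decreases as K_p grows; lower damping means more overshoot.

increase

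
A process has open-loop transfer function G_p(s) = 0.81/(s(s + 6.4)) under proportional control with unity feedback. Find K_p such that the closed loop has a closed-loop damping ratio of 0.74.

K_p = 23.1

Closed-loop characteristic equation: s² + 6.4s + K_p·0.81 = 0.
So ω_n = √(0.81K_p) and 2ζω_n = 6.4, giving ζ = 6.4/(2√(0.81K_p)).
Setting ζ = 0.74: √(0.81K_p) = 6.4/(2·0.74) = 4.324, so K_p = 18.7/0.81 = 23.1.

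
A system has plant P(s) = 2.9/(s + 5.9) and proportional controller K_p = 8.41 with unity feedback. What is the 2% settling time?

Closed-loop transfer function: T(s) = K_p·P(s)/(1 + K_p·P(s)) = 24.39/(s + 5.9 + 24.39) = 24.39/(s + 30.29).
Time constant τ = 1/30.29 = 0.03302 s, so the 2% settling time is about 4τ = 0.132 s.

T_s ≈ 0.132 s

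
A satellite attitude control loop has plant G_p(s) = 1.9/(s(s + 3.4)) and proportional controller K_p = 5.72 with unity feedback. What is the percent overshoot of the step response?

15.1%

From 1 + K_pG_p(s) = 0: s² + 3.4s + 10.87 = 0 ⇒ ω_n = 3.297, ζ = 0.5157.
%OS = 100·exp(−πζ/√(1−ζ²)) = 100·exp(−π·0.5157/√0.7341) = 15.1%.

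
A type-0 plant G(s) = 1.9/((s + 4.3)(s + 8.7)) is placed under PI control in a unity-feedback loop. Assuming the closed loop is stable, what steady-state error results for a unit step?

0

The PI controller's integrator makes the forward path type 1, so e_ss to a step is zero.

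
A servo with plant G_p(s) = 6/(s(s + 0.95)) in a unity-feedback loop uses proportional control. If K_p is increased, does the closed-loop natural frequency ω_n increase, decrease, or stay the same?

increase

ω_n = √(6·K_p), which grows with K_p.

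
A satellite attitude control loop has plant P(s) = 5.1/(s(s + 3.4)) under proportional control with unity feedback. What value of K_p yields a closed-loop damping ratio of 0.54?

Closed-loop characteristic equation: s² + 3.4s + K_p·5.1 = 0.
So ω_n = √(5.1K_p) and 2ζω_n = 3.4, giving ζ = 3.4/(2√(5.1K_p)).
Setting ζ = 0.54: √(5.1K_p) = 3.4/(2·0.54) = 3.148, so K_p = 9.911/5.1 = 1.94.

K_p = 1.94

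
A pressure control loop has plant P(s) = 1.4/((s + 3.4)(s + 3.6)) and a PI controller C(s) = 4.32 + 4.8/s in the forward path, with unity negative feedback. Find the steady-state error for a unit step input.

0

The open loop C(s)P(s) has a pole at the origin (type 1), so the static position error constant is infinite and e_ss = 1/(1+∞) = 0.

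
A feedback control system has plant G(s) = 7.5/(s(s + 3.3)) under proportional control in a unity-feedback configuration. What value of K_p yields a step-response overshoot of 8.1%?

K_p = 0.93

From %OS = 100·exp(−πζ/√(1−ζ²)) = 8.1%, ζ = −ln(0.081)/√(π²+ln²(0.081)) = 0.6247.
Characteristic equation s² + 3.3s + 7.5K_p = 0 gives ζ = 3.3/(2√(7.5K_p)).
Setting ζ = 0.6247: √(7.5K_p) = 3.3/(2·0.6247) = 2.641, so K_p = 6.976/7.5 = 0.93.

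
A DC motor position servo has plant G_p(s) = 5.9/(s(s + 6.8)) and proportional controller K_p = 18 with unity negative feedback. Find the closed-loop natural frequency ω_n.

ω_n = 10.3 rad/s

1 + K_p·G_p(s) = 0 gives s² + 6.8s + 106.2 = 0.
Matching s² + 2ζω_n s + ω_n²: ω_n = √106.2 = 10.31 rad/s and 2ζω_n = 6.8, so ζ = 6.8/(2·10.31) = 0.33.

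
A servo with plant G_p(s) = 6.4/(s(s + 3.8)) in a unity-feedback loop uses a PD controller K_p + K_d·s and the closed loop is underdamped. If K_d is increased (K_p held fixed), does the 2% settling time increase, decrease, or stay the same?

decrease

Characteristic equation s² + (3.8 + 6.4K_d)s + 6.4K_p = 0: raising K_d increases ζω_n = (3.8+6.4K_d)/2 while the loop stays underdamped, so T_s ≈ 4/(ζω_n) decreases.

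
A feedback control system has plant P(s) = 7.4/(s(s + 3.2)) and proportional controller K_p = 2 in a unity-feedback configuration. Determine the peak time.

T_p = 0.898 s

Closed-loop characteristic equation: s² + 3.2s + 14.8 = 0, so ω_n = 3.847 rad/s and ζ = 3.2/(2·3.847) = 0.4159.
Damped frequency ω_d = ω_n√(1−ζ²) = 3.499 rad/s, so peak time T_p = π/ω_d = 0.898 s.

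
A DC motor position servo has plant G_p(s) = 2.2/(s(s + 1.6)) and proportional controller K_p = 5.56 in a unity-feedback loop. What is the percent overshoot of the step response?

47.8%

From 1 + K_pG_p(s) = 0: s² + 1.6s + 12.23 = 0 ⇒ ω_n = 3.497, ζ = 0.2287.
%OS = 100·exp(−πζ/√(1−ζ²)) = 100·exp(−π·0.2287/√0.9477) = 47.8%.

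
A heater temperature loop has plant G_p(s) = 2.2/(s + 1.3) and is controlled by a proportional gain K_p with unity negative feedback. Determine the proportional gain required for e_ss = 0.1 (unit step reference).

K_p = 5.32

Steady-state error for a unit step on this type-0 loop is 1/(1 + K_p·G_p(0)).
G_p(0) = 1.692. Require 1/(1 + K_p·1.692) = 0.1, so 1 + 1.692·K_p = 10.
K_p = (10 − 1)/1.692 = 5.32.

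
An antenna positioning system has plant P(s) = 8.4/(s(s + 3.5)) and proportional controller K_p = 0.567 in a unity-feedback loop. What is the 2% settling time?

T_s ≈ 2.29 s

The closed-loop denominator s² + 3.5s + 4.763 gives ω_n = √4.763 = 2.182 and ζ = 3.5/(2ω_n) = 0.8019.
2% settling time T_s ≈ 4/(ζω_n) = 4/1.75 = 2.29 s.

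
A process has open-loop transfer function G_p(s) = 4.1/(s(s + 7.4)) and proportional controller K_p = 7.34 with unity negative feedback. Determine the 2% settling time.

T_s ≈ 1.08 s

Closed-loop characteristic equation: s² + 7.4s + 30.09 = 0, so ω_n = 5.486 rad/s and ζ = 7.4/(2·5.486) = 0.6745.
2% settling time T_s ≈ 4/(ζω_n) = 4/3.7 = 1.08 s.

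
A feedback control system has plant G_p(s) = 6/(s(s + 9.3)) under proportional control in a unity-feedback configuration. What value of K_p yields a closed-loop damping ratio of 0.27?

Closed-loop characteristic equation: s² + 9.3s + K_p·6 = 0.
So ω_n = √(6K_p) and 2ζω_n = 9.3, giving ζ = 9.3/(2√(6K_p)).
Setting ζ = 0.27: √(6K_p) = 9.3/(2·0.27) = 17.22, so K_p = 296.6/6 = 49.4.

K_p = 49.4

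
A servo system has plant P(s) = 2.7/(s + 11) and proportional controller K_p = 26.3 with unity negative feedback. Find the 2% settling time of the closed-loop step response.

Closed-loop transfer function: T(s) = K_p·P(s)/(1 + K_p·P(s)) = 71.01/(s + 11 + 71.01) = 71.01/(s + 82.01).
Time constant τ = 1/82.01 = 0.01219 s, so the 2% settling time is about 4τ = 0.0488 s.

T_s ≈ 0.0488 s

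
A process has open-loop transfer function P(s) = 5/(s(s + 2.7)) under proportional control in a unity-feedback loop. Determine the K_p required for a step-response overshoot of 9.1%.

K_p = 0.991

From %OS = 100·exp(−πζ/√(1−ζ²)) = 9.1%, ζ = −ln(0.091)/√(π²+ln²(0.091)) = 0.6066.
Characteristic equation s² + 2.7s + 5K_p = 0 gives ζ = 2.7/(2√(5K_p)).
Setting ζ = 0.6066: √(5K_p) = 2.7/(2·0.6066) = 2.226, so K_p = 4.953/5 = 0.991.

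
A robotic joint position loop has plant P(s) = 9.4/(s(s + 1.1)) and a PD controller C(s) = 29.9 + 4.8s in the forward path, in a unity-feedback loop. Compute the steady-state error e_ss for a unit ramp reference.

0.00391

The loop has one pole at the origin (type 1). Velocity error constant K_v = lim_{s→0} s·C(s)P(s) = 29.9·9.4/1.1 = 255.5.
Steady-state error to a unit ramp: e_ss = 1/K_v = 0.00391.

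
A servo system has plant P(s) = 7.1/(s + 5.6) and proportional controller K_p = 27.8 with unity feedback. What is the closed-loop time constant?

Closed-loop transfer function: T(s) = K_p·P(s)/(1 + K_p·P(s)) = 197.4/(s + 5.6 + 197.4) = 197.4/(s + 203).
Time constant τ = 1/203 = 0.00493 s.

τ = 0.00493 s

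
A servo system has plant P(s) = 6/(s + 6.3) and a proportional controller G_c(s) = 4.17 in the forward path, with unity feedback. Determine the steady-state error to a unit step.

The loop is type 0. Static position error constant K_pos = G_c(0)·P(0) = 4.17·0.9524 = 3.971.
Steady-state error to a unit step: e_ss = 1/(1+K_pos) = 1/4.971 = 0.201.

0.201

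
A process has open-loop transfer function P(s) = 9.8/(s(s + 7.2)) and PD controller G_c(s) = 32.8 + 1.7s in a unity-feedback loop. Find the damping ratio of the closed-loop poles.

Forward path: (32.8 + 1.7s)·9.8/(s(s+7.2)). The closed-loop characteristic equation is s² + (7.2 + 9.8·1.7)s + 9.8·32.8 = 0.
That is s² + 23.86s + 321.4 = 0, so ω_n = 17.93 rad/s and ζ = 23.86/(2·17.93) = 0.6654.

ζ = 0.665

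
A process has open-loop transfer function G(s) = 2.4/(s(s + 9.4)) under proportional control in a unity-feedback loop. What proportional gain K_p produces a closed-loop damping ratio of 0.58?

Closed-loop characteristic equation: s² + 9.4s + K_p·2.4 = 0.
So ω_n = √(2.4K_p) and 2ζω_n = 9.4, giving ζ = 9.4/(2√(2.4K_p)).
Setting ζ = 0.58: √(2.4K_p) = 9.4/(2·0.58) = 8.103, so K_p = 65.67/2.4 = 27.4.

K_p = 27.4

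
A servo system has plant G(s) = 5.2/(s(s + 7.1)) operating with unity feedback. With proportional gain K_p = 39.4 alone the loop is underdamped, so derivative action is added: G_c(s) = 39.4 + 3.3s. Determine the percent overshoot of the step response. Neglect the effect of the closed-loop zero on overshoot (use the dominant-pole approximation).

0.664%

Forward path: (39.4 + 3.3s)·5.2/(s(s+7.1)). The closed-loop characteristic equation is s² + (7.1 + 5.2·3.3)s + 5.2·39.4 = 0.
That is s² + 24.26s + 204.9 = 0, so ω_n = 14.31 rad/s and ζ = 24.26/(2·14.31) = 0.8474.
%OS = 100·exp(−πζ/√(1−ζ²)) = 0.664%.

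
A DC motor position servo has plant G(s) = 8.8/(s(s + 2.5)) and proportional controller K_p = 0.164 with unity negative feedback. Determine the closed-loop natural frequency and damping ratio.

ω_n = 1.2 rad/s, ζ = 1.04

The closed-loop denominator is s(s+2.5) + 0.164·8.8 = s² + 2.5s + 1.443.
So ω_n² = 1.443 ⇒ ω_n = 1.201 rad/s, and ζ = 2.5/(2ω_n) = 1.04.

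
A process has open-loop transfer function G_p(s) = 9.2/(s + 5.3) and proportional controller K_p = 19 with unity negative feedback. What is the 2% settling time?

T_s ≈ 0.0222 s

Closed-loop transfer function: T(s) = K_p·G_p(s)/(1 + K_p·G_p(s)) = 174.8/(s + 5.3 + 174.8) = 174.8/(s + 180.1).
Time constant τ = 1/180.1 = 0.005552 s, so the 2% settling time is about 4τ = 0.0222 s.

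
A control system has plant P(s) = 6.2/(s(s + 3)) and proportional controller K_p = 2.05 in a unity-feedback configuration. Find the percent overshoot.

Closed-loop characteristic equation: s² + 3s + 12.71 = 0, so ω_n = 3.565 rad/s and ζ = 3/(2·3.565) = 0.4207.
%OS = 100·exp(−πζ/√(1−ζ²)) = 100·exp(−π·0.4207/√0.823) = 23.3%.

23.3%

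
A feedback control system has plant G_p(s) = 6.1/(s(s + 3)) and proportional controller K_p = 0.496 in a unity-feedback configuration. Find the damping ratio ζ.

ζ = 0.862

1 + K_p·G_p(s) = 0 gives s² + 3s + 3.026 = 0.
So ω_n² = 3.026 ⇒ ω_n = 1.739 rad/s, and ζ = 3/(2ω_n) = 0.862.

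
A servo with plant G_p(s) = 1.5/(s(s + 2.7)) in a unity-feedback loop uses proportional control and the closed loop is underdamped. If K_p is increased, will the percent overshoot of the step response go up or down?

increase

Characteristic equation s² + 2.7s + K_p·1.5 = 0: raising K_p raises ω_n while 2ζω_n = 2.7 is fixed, so ζ falls and overshoot grows.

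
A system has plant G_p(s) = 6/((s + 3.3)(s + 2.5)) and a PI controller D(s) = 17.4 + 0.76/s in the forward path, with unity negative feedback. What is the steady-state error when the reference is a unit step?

The open loop D(s)G_p(s) has a pole at the origin (type 1), so the static position error constant is infinite and e_ss = 1/(1+∞) = 0.

0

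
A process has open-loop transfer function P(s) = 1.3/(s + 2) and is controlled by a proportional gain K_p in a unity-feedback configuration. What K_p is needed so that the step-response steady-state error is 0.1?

K_p = 13.8

The loop is type 0, so e_ss(step) = 1/(1 + K_pos) with K_pos = K_p·P(0).
P(0) = 0.65. Require 1/(1 + K_p·0.65) = 0.1, so 1 + 0.65·K_p = 10.
K_p = (10 − 1)/0.65 = 13.8.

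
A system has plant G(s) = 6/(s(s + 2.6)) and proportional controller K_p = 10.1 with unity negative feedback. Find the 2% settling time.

T_s ≈ 3.08 s

From 1 + K_pG(s) = 0: s² + 2.6s + 60.6 = 0 ⇒ ω_n = 7.785, ζ = 0.167.
2% settling time T_s ≈ 4/(ζω_n) = 4/1.3 = 3.08 s.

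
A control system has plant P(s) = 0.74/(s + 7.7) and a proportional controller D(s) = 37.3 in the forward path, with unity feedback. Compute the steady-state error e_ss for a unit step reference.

The loop is type 0. Static position error constant K_pos = D(0)·P(0) = 37.3·0.0961 = 3.585.
Steady-state error to a unit step: e_ss = 1/(1+K_pos) = 1/4.585 = 0.218.

0.218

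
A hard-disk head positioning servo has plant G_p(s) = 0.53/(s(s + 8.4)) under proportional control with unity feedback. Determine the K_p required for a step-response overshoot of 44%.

From %OS = 100·exp(−πζ/√(1−ζ²)) = 44%, ζ = −ln(0.44)/√(π²+ln²(0.44)) = 0.2528.
Characteristic equation s² + 8.4s + 0.53K_p = 0 gives ζ = 8.4/(2√(0.53K_p)).
Setting ζ = 0.2528: √(0.53K_p) = 8.4/(2·0.2528) = 16.61, so K_p = 275.9/0.53 = 521.

K_p = 521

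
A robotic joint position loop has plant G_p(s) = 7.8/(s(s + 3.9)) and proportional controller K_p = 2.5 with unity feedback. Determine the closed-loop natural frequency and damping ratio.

With unity feedback the closed-loop characteristic equation is s² + 3.9s + 2.5·7.8 = s² + 3.9s + 19.5 = 0.
So ω_n² = 19.5 ⇒ ω_n = 4.416 rad/s, and ζ = 3.9/(2ω_n) = 0.442.

ω_n = 4.42 rad/s, ζ = 0.442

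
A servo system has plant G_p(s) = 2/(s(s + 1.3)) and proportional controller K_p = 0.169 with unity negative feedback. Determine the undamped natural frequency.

With unity feedback the closed-loop characteristic equation is s² + 1.3s + 0.169·2 = s² + 1.3s + 0.338 = 0.
So ω_n² = 0.338 ⇒ ω_n = 0.5814 rad/s, and ζ = 1.3/(2ω_n) = 1.12.

ω_n = 0.581 rad/s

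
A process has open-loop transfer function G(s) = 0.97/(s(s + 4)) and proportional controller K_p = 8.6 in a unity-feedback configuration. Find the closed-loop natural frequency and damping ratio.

ω_n = 2.89 rad/s, ζ = 0.692

With unity feedback the closed-loop characteristic equation is s² + 4s + 8.6·0.97 = s² + 4s + 8.342 = 0.
So ω_n² = 8.342 ⇒ ω_n = 2.888 rad/s, and ζ = 4/(2ω_n) = 0.692.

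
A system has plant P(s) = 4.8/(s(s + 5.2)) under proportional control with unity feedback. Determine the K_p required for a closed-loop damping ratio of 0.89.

K_p = 1.78

Closed-loop characteristic equation: s² + 5.2s + K_p·4.8 = 0.
So ω_n = √(4.8K_p) and 2ζω_n = 5.2, giving ζ = 5.2/(2√(4.8K_p)).
Setting ζ = 0.89: √(4.8K_p) = 5.2/(2·0.89) = 2.921, so K_p = 8.534/4.8 = 1.78.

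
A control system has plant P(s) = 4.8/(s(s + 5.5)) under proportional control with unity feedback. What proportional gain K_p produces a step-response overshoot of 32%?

From %OS = 100·exp(−πζ/√(1−ζ²)) = 32%, ζ = −ln(0.32)/√(π²+ln²(0.32)) = 0.341.
Characteristic equation s² + 5.5s + 4.8K_p = 0 gives ζ = 5.5/(2√(4.8K_p)).
Setting ζ = 0.341: √(4.8K_p) = 5.5/(2·0.341) = 8.065, so K_p = 65.05/4.8 = 13.6.

K_p = 13.6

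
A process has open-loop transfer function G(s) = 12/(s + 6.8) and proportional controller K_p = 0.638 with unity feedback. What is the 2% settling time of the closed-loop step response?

Closed-loop transfer function: T(s) = K_p·G(s)/(1 + K_p·G(s)) = 7.656/(s + 6.8 + 7.656) = 7.656/(s + 14.46).
Time constant τ = 1/14.46 = 0.06918 s, so the 2% settling time is about 4τ = 0.277 s.

T_s ≈ 0.277 s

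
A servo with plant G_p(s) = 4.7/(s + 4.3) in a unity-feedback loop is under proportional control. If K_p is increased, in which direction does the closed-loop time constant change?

decrease

Closed-loop pole is at s = −(4.3+K_p·4.7); larger K_p moves it further left, so τ = 1/(4.3+K_p·4.7) decreases.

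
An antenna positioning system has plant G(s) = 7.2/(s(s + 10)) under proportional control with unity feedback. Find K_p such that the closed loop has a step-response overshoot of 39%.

K_p = 42.1

From %OS = 100·exp(−πζ/√(1−ζ²)) = 39%, ζ = −ln(0.39)/√(π²+ln²(0.39)) = 0.2871.
Characteristic equation s² + 10s + 7.2K_p = 0 gives ζ = 10/(2√(7.2K_p)).
Setting ζ = 0.2871: √(7.2K_p) = 10/(2·0.2871) = 17.42, so K_p = 303.3/7.2 = 42.1.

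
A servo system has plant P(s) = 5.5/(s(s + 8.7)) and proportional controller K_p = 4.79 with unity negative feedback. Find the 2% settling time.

T_s ≈ 0.92 s

The closed-loop denominator s² + 8.7s + 26.34 gives ω_n = √26.34 = 5.133 and ζ = 8.7/(2ω_n) = 0.8475.
2% settling time T_s ≈ 4/(ζω_n) = 4/4.35 = 0.92 s.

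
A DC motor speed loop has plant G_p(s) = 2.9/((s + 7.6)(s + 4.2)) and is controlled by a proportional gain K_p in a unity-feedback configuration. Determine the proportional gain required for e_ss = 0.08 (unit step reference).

K_p = 127

For a type-0 loop with proportional control, e_ss = 1/(1 + K_p·G_p(0)).
G_p(0) = 0.09085. Require 1/(1 + K_p·0.09085) = 0.08, so 1 + 0.09085·K_p = 12.5.
K_p = (12.5 − 1)/0.09085 = 127.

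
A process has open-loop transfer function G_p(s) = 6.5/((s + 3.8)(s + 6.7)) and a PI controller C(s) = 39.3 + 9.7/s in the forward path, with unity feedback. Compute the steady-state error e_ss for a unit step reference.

The open loop C(s)G_p(s) has a pole at the origin (type 1), so the static position error constant is infinite and e_ss = 1/(1+∞) = 0.

0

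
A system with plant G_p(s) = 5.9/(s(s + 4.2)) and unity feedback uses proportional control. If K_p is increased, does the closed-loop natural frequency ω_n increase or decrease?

ω_n = √(5.9·K_p), which grows with K_p.

increase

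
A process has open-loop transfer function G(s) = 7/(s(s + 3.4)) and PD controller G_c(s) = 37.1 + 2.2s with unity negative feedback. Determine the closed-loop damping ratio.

ζ = 0.583

Forward path: (37.1 + 2.2s)·7/(s(s+3.4)). The closed-loop characteristic equation is s² + (3.4 + 7·2.2)s + 7·37.1 = 0.
That is s² + 18.8s + 259.7 = 0, so ω_n = 16.12 rad/s and ζ = 18.8/(2·16.12) = 0.5833.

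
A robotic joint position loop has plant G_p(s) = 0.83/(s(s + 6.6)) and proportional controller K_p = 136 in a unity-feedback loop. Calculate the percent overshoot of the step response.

35.8%

Closed-loop characteristic equation: s² + 6.6s + 112.9 = 0, so ω_n = 10.62 rad/s and ζ = 6.6/(2·10.62) = 0.3106.
%OS = 100·exp(−πζ/√(1−ζ²)) = 100·exp(−π·0.3106/√0.9035) = 35.8%.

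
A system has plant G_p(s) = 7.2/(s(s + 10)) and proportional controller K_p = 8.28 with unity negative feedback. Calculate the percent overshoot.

The closed-loop denominator s² + 10s + 59.62 gives ω_n = √59.62 = 7.721 and ζ = 10/(2ω_n) = 0.6476.
%OS = 100·exp(−πζ/√(1−ζ²)) = 100·exp(−π·0.6476/√0.5806) = 6.93%.

6.93%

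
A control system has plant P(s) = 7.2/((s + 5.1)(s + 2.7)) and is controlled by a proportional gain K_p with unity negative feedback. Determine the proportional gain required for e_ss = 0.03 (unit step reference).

K_p = 61.8

Steady-state error for a unit step on this type-0 loop is 1/(1 + K_p·P(0)).
P(0) = 0.5229. Require 1/(1 + K_p·0.5229) = 0.03, so 1 + 0.5229·K_p = 33.33.
K_p = (33.33 − 1)/0.5229 = 61.8.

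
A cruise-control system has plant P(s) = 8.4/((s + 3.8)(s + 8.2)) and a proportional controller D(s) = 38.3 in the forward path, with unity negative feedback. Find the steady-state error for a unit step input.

0.0883

The loop is type 0. Static position error constant K_pos = D(0)·P(0) = 38.3·0.2696 = 10.32.
Steady-state error to a unit step: e_ss = 1/(1+K_pos) = 1/11.32 = 0.0883.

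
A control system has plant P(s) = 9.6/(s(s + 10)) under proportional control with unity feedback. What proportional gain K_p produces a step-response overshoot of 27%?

From %OS = 100·exp(−πζ/√(1−ζ²)) = 27%, ζ = −ln(0.27)/√(π²+ln²(0.27)) = 0.3847.
Characteristic equation s² + 10s + 9.6K_p = 0 gives ζ = 10/(2√(9.6K_p)).
Setting ζ = 0.3847: √(9.6K_p) = 10/(2·0.3847) = 13, so K_p = 168.9/9.6 = 17.6.

K_p = 17.6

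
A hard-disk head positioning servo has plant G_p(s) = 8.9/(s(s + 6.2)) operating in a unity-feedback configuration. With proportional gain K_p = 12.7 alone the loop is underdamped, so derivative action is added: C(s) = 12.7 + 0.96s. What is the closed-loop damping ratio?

Forward path: (12.7 + 0.96s)·8.9/(s(s+6.2)). The closed-loop characteristic equation is s² + (6.2 + 8.9·0.96)s + 8.9·12.7 = 0.
That is s² + 14.74s + 113 = 0, so ω_n = 10.63 rad/s and ζ = 14.74/(2·10.63) = 0.6934.

ζ = 0.693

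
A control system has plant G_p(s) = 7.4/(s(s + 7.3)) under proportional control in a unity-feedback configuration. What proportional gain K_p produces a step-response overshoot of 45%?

K_p = 29.7

From %OS = 100·exp(−πζ/√(1−ζ²)) = 45%, ζ = −ln(0.45)/√(π²+ln²(0.45)) = 0.2463.
Characteristic equation s² + 7.3s + 7.4K_p = 0 gives ζ = 7.3/(2√(7.4K_p)).
Setting ζ = 0.2463: √(7.4K_p) = 7.3/(2·0.2463) = 14.82, so K_p = 219.5/7.4 = 29.7.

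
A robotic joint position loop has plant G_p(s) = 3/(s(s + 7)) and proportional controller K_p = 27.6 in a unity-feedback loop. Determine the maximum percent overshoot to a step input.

From 1 + K_pG_p(s) = 0: s² + 7s + 82.8 = 0 ⇒ ω_n = 9.099, ζ = 0.3846.
%OS = 100·exp(−πζ/√(1−ζ²)) = 100·exp(−π·0.3846/√0.8521) = 27%.

27%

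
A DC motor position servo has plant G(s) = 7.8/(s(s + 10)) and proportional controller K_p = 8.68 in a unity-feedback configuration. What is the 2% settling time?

Closed-loop characteristic equation: s² + 10s + 67.7 = 0, so ω_n = 8.228 rad/s and ζ = 10/(2·8.228) = 0.6077.
2% settling time T_s ≈ 4/(ζω_n) = 4/5 = 0.8 s.

T_s ≈ 0.8 s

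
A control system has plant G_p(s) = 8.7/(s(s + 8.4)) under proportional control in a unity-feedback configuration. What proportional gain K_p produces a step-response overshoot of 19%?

K_p = 9.28

From %OS = 100·exp(−πζ/√(1−ζ²)) = 19%, ζ = −ln(0.19)/√(π²+ln²(0.19)) = 0.4673.
Characteristic equation s² + 8.4s + 8.7K_p = 0 gives ζ = 8.4/(2√(8.7K_p)).
Setting ζ = 0.4673: √(8.7K_p) = 8.4/(2·0.4673) = 8.987, so K_p = 80.76/8.7 = 9.28.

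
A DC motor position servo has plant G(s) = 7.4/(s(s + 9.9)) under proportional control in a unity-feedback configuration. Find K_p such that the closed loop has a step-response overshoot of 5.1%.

K_p = 7

From %OS = 100·exp(−πζ/√(1−ζ²)) = 5.1%, ζ = −ln(0.051)/√(π²+ln²(0.051)) = 0.6877.
Characteristic equation s² + 9.9s + 7.4K_p = 0 gives ζ = 9.9/(2√(7.4K_p)).
Setting ζ = 0.6877: √(7.4K_p) = 9.9/(2·0.6877) = 7.198, so K_p = 51.81/7.4 = 7.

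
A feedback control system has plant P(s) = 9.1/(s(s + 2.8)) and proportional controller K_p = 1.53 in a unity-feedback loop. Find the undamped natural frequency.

1 + K_p·P(s) = 0 gives s² + 2.8s + 13.92 = 0.
Matching s² + 2ζω_n s + ω_n²: ω_n = √13.92 = 3.731 rad/s and 2ζω_n = 2.8, so ζ = 2.8/(2·3.731) = 0.375.

ω_n = 3.73 rad/s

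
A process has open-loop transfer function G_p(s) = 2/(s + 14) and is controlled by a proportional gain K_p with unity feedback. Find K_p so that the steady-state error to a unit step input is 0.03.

Steady-state error for a unit step on this type-0 loop is 1/(1 + K_p·G_p(0)).
G_p(0) = 0.1429. Require 1/(1 + K_p·0.1429) = 0.03, so 1 + 0.1429·K_p = 33.33.
K_p = (33.33 − 1)/0.1429 = 226.

K_p = 226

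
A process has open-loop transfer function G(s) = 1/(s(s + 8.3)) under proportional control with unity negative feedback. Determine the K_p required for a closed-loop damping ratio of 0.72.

Closed-loop characteristic equation: s² + 8.3s + K_p·1 = 0.
So ω_n = √(1K_p) and 2ζω_n = 8.3, giving ζ = 8.3/(2√(1K_p)).
Setting ζ = 0.72: √(1K_p) = 8.3/(2·0.72) = 5.764, so K_p = 33.22/1 = 33.2.

K_p = 33.2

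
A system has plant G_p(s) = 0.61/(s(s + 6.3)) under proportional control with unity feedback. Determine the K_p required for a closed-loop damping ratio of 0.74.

Closed-loop characteristic equation: s² + 6.3s + K_p·0.61 = 0.
So ω_n = √(0.61K_p) and 2ζω_n = 6.3, giving ζ = 6.3/(2√(0.61K_p)).
Setting ζ = 0.74: √(0.61K_p) = 6.3/(2·0.74) = 4.257, so K_p = 18.12/0.61 = 29.7.

K_p = 29.7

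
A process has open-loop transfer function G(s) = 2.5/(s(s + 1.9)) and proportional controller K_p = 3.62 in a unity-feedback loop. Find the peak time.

T_p = 1.1 s

Closed-loop characteristic equation: s² + 1.9s + 9.05 = 0, so ω_n = 3.008 rad/s and ζ = 1.9/(2·3.008) = 0.3158.
Damped frequency ω_d = ω_n√(1−ζ²) = 2.854 rad/s, so peak time T_p = π/ω_d = 1.1 s.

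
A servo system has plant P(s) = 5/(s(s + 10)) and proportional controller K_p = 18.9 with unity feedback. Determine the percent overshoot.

15.2%

From 1 + K_pP(s) = 0: s² + 10s + 94.5 = 0 ⇒ ω_n = 9.721, ζ = 0.5143.
%OS = 100·exp(−πζ/√(1−ζ²)) = 100·exp(−π·0.5143/√0.7354) = 15.2%.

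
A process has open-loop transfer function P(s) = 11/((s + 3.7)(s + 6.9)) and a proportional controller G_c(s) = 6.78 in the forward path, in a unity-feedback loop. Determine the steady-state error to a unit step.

0.255

The loop is type 0. Static position error constant K_pos = G_c(0)·P(0) = 6.78·0.4309 = 2.921.
Steady-state error to a unit step: e_ss = 1/(1+K_pos) = 1/3.921 = 0.255.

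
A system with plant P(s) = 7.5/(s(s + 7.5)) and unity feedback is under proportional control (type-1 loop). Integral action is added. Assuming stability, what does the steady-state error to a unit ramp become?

0

The integrator raises the loop to type 2, so K_v → ∞ and e_ss to a ramp is zero.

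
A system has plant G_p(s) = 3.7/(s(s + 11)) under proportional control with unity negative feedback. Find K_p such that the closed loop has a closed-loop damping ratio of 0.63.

Closed-loop characteristic equation: s² + 11s + K_p·3.7 = 0.
So ω_n = √(3.7K_p) and 2ζω_n = 11, giving ζ = 11/(2√(3.7K_p)).
Setting ζ = 0.63: √(3.7K_p) = 11/(2·0.63) = 8.73, so K_p = 76.22/3.7 = 20.6.

K_p = 20.6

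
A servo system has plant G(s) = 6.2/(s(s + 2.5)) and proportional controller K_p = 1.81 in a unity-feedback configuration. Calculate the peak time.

From 1 + K_pG(s) = 0: s² + 2.5s + 11.22 = 0 ⇒ ω_n = 3.35, ζ = 0.3731.
Damped frequency ω_d = ω_n√(1−ζ²) = 3.108 rad/s, so peak time T_p = π/ω_d = 1.01 s.

T_p = 1.01 s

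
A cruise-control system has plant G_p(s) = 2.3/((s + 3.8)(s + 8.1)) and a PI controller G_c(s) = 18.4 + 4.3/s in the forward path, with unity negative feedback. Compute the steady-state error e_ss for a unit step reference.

0

The open loop G_c(s)G_p(s) has a pole at the origin (type 1), so the static position error constant is infinite and e_ss = 1/(1+∞) = 0.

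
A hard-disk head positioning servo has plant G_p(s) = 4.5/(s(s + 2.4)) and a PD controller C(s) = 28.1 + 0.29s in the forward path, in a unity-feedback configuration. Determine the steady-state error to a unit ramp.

The loop has one pole at the origin (type 1). Velocity error constant K_v = lim_{s→0} s·C(s)G_p(s) = 28.1·4.5/2.4 = 52.69.
Steady-state error to a unit ramp: e_ss = 1/K_v = 0.019.

0.019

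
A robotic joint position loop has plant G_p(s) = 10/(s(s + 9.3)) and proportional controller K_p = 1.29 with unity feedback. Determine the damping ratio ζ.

ζ = 1.29

The closed-loop denominator is s(s+9.3) + 1.29·10 = s² + 9.3s + 12.9.
So ω_n² = 12.9 ⇒ ω_n = 3.592 rad/s, and ζ = 9.3/(2ω_n) = 1.29.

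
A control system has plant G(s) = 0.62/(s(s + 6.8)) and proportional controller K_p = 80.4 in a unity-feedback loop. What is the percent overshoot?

17.8%

From 1 + K_pG(s) = 0: s² + 6.8s + 49.85 = 0 ⇒ ω_n = 7.06, ζ = 0.4816.
%OS = 100·exp(−πζ/√(1−ζ²)) = 100·exp(−π·0.4816/√0.7681) = 17.8%.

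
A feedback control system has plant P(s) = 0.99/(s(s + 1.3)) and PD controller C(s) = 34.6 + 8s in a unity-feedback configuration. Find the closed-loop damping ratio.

ζ = 0.788

Forward path: (34.6 + 8s)·0.99/(s(s+1.3)). The closed-loop characteristic equation is s² + (1.3 + 0.99·8)s + 0.99·34.6 = 0.
That is s² + 9.22s + 34.25 = 0, so ω_n = 5.853 rad/s and ζ = 9.22/(2·5.853) = 0.7877.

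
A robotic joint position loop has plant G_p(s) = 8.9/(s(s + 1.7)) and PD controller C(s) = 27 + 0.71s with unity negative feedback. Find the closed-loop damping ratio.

Forward path: (27 + 0.71s)·8.9/(s(s+1.7)). The closed-loop characteristic equation is s² + (1.7 + 8.9·0.71)s + 8.9·27 = 0.
That is s² + 8.019s + 240.3 = 0, so ω_n = 15.5 rad/s and ζ = 8.019/(2·15.5) = 0.2587.

ζ = 0.259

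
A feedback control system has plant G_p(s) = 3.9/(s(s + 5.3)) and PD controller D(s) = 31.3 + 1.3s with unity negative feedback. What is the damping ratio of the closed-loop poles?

ζ = 0.469

Forward path: (31.3 + 1.3s)·3.9/(s(s+5.3)). The closed-loop characteristic equation is s² + (5.3 + 3.9·1.3)s + 3.9·31.3 = 0.
That is s² + 10.37s + 122.1 = 0, so ω_n = 11.05 rad/s and ζ = 10.37/(2·11.05) = 0.4693.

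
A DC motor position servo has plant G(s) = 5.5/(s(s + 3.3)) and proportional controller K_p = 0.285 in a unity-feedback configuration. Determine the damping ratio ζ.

The closed-loop denominator is s(s+3.3) + 0.285·5.5 = s² + 3.3s + 1.567.
So ω_n² = 1.567 ⇒ ω_n = 1.252 rad/s, and ζ = 3.3/(2ω_n) = 1.32.

ζ = 1.32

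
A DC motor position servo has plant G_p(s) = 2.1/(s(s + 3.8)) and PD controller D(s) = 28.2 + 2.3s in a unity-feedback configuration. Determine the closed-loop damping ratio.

ζ = 0.561

Forward path: (28.2 + 2.3s)·2.1/(s(s+3.8)). The closed-loop characteristic equation is s² + (3.8 + 2.1·2.3)s + 2.1·28.2 = 0.
That is s² + 8.63s + 59.22 = 0, so ω_n = 7.695 rad/s and ζ = 8.63/(2·7.695) = 0.5607.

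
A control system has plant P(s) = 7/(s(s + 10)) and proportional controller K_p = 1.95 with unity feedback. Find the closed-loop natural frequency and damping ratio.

ω_n = 3.69 rad/s, ζ = 1.35

The closed-loop denominator is s(s+10) + 1.95·7 = s² + 10s + 13.65.
Matching s² + 2ζω_n s + ω_n²: ω_n = √13.65 = 3.695 rad/s and 2ζω_n = 10, so ζ = 10/(2·3.695) = 1.35.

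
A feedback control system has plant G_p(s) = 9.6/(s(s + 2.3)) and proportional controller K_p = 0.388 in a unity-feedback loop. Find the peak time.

T_p = 2.03 s

Closed-loop characteristic equation: s² + 2.3s + 3.725 = 0, so ω_n = 1.93 rad/s and ζ = 2.3/(2·1.93) = 0.5959.
Damped frequency ω_d = ω_n√(1−ζ²) = 1.55 rad/s, so peak time T_p = π/ω_d = 2.03 s.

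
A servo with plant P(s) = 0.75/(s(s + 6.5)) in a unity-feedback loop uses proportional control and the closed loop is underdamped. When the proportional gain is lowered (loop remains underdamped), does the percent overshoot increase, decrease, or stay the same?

ζ = 6.5/(2√(0.75K_p)) rises as K_p falls; higher damping means less overshoot.

decrease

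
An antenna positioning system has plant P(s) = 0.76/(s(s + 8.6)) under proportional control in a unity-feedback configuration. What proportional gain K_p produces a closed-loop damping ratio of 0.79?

Closed-loop characteristic equation: s² + 8.6s + K_p·0.76 = 0.
So ω_n = √(0.76K_p) and 2ζω_n = 8.6, giving ζ = 8.6/(2√(0.76K_p)).
Setting ζ = 0.79: √(0.76K_p) = 8.6/(2·0.79) = 5.443, so K_p = 29.63/0.76 = 39.

K_p = 39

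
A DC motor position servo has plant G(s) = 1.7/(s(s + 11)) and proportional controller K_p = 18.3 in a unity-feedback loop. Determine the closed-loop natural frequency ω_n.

The closed-loop denominator is s(s+11) + 18.3·1.7 = s² + 11s + 31.11.
Matching s² + 2ζω_n s + ω_n²: ω_n = √31.11 = 5.578 rad/s and 2ζω_n = 11, so ζ = 11/(2·5.578) = 0.986.

ω_n = 5.58 rad/s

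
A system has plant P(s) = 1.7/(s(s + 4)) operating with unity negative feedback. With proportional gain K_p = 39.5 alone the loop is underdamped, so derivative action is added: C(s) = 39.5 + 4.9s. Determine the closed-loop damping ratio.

Forward path: (39.5 + 4.9s)·1.7/(s(s+4)). The closed-loop characteristic equation is s² + (4 + 1.7·4.9)s + 1.7·39.5 = 0.
That is s² + 12.33s + 67.15 = 0, so ω_n = 8.195 rad/s and ζ = 12.33/(2·8.195) = 0.7523.

ζ = 0.752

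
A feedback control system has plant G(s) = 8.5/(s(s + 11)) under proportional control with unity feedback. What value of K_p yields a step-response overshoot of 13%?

From %OS = 100·exp(−πζ/√(1−ζ²)) = 13%, ζ = −ln(0.13)/√(π²+ln²(0.13)) = 0.5446.
Characteristic equation s² + 11s + 8.5K_p = 0 gives ζ = 11/(2√(8.5K_p)).
Setting ζ = 0.5446: √(8.5K_p) = 11/(2·0.5446) = 10.1, so K_p = 102/8.5 = 12.

K_p = 12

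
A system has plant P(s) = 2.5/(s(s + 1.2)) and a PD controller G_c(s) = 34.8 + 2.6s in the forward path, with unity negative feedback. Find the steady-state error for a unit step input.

0

The open loop G_c(s)P(s) has a pole at the origin (type 1), so the static position error constant is infinite and e_ss = 1/(1+∞) = 0.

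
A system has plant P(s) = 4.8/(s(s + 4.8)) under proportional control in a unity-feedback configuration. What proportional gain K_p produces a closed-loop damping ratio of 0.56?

K_p = 3.83

Closed-loop characteristic equation: s² + 4.8s + K_p·4.8 = 0.
So ω_n = √(4.8K_p) and 2ζω_n = 4.8, giving ζ = 4.8/(2√(4.8K_p)).
Setting ζ = 0.56: √(4.8K_p) = 4.8/(2·0.56) = 4.286, so K_p = 18.37/4.8 = 3.83.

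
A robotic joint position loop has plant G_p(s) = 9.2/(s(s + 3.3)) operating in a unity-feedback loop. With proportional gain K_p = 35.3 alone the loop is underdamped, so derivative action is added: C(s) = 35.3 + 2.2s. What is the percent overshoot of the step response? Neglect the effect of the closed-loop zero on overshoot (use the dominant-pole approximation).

6.66%

Forward path: (35.3 + 2.2s)·9.2/(s(s+3.3)). The closed-loop characteristic equation is s² + (3.3 + 9.2·2.2)s + 9.2·35.3 = 0.
That is s² + 23.54s + 324.8 = 0, so ω_n = 18.02 rad/s and ζ = 23.54/(2·18.02) = 0.6531.
%OS = 100·exp(−πζ/√(1−ζ²)) = 6.66%.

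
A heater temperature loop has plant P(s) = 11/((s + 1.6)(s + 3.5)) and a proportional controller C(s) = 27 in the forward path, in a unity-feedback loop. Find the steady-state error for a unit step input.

0.0185

The loop is type 0. Static position error constant K_pos = C(0)·P(0) = 27·1.964 = 53.04.
Steady-state error to a unit step: e_ss = 1/(1+K_pos) = 1/54.04 = 0.0185.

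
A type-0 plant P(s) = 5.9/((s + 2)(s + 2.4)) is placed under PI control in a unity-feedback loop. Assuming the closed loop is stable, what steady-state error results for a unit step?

The PI controller's integrator makes the forward path type 1, so e_ss to a step is zero.

0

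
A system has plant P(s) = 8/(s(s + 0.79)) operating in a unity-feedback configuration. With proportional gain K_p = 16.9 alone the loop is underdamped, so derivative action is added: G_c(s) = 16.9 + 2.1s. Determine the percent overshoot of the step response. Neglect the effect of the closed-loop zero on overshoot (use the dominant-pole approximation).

Forward path: (16.9 + 2.1s)·8/(s(s+0.79)). The closed-loop characteristic equation is s² + (0.79 + 8·2.1)s + 8·16.9 = 0.
That is s² + 17.59s + 135.2 = 0, so ω_n = 11.63 rad/s and ζ = 17.59/(2·11.63) = 0.7564.
%OS = 100·exp(−πζ/√(1−ζ²)) = 2.64%.

2.64%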